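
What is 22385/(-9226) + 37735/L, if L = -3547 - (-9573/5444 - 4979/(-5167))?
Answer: -12025911541099565/920309460435666 ≈ -13.067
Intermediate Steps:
L = -99751729941/28129148 (L = -3547 - (-9573*1/5444 - 4979*(-1/5167)) = -3547 - (-9573/5444 + 4979/5167) = -3547 - 1*(-22358015/28129148) = -3547 + 22358015/28129148 = -99751729941/28129148 ≈ -3546.2)
22385/(-9226) + 37735/L = 22385/(-9226) + 37735/(-99751729941/28129148) = 22385*(-1/9226) + 37735*(-28129148/99751729941) = -22385/9226 - 1061453399780/99751729941 = -12025911541099565/920309460435666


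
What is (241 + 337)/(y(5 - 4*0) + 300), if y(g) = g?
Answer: 578/305 ≈ 1.8951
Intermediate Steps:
(241 + 337)/(y(5 - 4*0) + 300) = (241 + 337)/((5 - 4*0) + 300) = 578/((5 + 0) + 300) = 578/(5 + 300) = 578/305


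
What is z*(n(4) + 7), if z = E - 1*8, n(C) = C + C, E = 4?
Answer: -60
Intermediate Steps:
n(C) = 2*C
z = -4 (z = 4 - 1*8 = 4 - 8 = -4)
z*(n(4) + 7) = -4*(2*4 + 7) = -4*(8 + 7) = -4*15 = -60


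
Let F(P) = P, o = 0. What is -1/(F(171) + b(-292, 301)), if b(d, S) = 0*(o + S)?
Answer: -1/171 ≈ -0.0058480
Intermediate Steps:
b(d, S) = 0 (b(d, S) = 0*(0 + S) = 0*S = 0)
-1/(F(171) + b(-292, 301)) = -1/(171 + 0) = -1/171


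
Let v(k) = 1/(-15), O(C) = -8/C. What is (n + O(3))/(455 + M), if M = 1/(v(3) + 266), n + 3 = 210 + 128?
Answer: 3977033/5445030 ≈ 0.73040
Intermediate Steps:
v(k) = -1/15
n = 335 (n = -3 + (210 + 128) = -3 + 338 = 335)
M = 15/3989 (M = 1/(-1/15 + 266) = 1/(3989/15) = 15/3989 ≈ 0.0037603)
(n + O(3))/(455 + M) = (335 - 8/3)/(455 + 15/3989) = (335 - 8*⅓)/(1815010/3989) = (335 - 8/3)*(3989/1815010) = (997/3)*(3989/1815010) = 3977033/5445030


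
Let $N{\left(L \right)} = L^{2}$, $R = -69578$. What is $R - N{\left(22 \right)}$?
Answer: $-70062$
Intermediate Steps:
$R - N{\left(22 \right)} = -69578 - 22^{2} = -69578 - 484 = -70062$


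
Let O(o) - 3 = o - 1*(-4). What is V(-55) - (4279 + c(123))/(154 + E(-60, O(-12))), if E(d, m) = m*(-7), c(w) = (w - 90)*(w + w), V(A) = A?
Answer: -3256/27 ≈ -120.59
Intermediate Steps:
O(o) = 7 + o (O(o) = 3 + (o - 1*(-4)) = 3 + (o + 4) = 3 + (4 + o) = 7 + o)
c(w) = 2*w*(-90 + w) (c(w) = (-90 + w)*(2*w) = 2*w*(-90 + w))
E(d, m) = -7*m
V(-55) - (4279 + c(123))/(154 + E(-60, O(-12))) = -55 - (4279 + 2*123*(-90 + 123))/(154 - 7*(7 - 12)) = -55 - (4279 + 2*123*33)/(154 - 7*(-5)) = -55 - (4279 + 8118)/(154 + 35) = -55 - 12397/189 = -55 - 1*1771/27 = -55 - 1771/27 = -3256/27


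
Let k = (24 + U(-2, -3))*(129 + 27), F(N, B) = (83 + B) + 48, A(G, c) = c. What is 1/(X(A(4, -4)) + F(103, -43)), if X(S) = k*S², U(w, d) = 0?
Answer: 1/59992 ≈ 1.6669e-5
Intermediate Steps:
F(N, B) = 131 + B
k = 3744 (k = (24 + 0)*(129 + 27) = 24*156 = 3744)
X(S) = 3744*S²
1/(X(A(4, -4)) + F(103, -43)) = 1/(3744*(-4)² + (131 - 43)) = 1/(3744*16 + 88) = 1/(59904 + 88) = 1/59992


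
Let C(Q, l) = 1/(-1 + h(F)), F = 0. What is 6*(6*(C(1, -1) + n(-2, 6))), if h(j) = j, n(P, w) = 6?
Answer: 180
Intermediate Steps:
C(Q, l) = -1 (C(Q, l) = 1/(-1 + 0) = 1/(-1) = -1)
6*(6*(C(1, -1) + n(-2, 6))) = 6*(6*(-1 + 6)) = 6*(6*5) = 6*30 = 180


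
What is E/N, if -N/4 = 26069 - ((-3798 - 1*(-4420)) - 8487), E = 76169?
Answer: -76169/135736 ≈ -0.56116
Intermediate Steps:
N = -135736 (N = -4*(26069 - ((-3798 - 1*(-4420)) - 8487)) = -4*(26069 - ((-3798 + 4420) - 8487)) = -4*(26069 - (622 - 8487)) = -4*(26069 - 1*(-7865)) = -4*(26069 + 7865) = -4*33934 = -135736)
E/N = 76169/(-135736) = 76169*(-1/135736) = -76169/135736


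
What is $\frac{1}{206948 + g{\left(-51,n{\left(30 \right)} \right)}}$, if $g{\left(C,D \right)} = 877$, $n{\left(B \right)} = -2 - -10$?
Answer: $\frac{1}{207825} \approx 4.8117 \cdot 10^{-6}$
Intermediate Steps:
$n{\left(B \right)} = 8$ ($n{\left(B \right)} = -2 + 10 = 8$)
$\frac{1}{206948 + g{\left(-51,n{\left(30 \right)} \right)}} = \frac{1}{206948 + 877} = \frac{1}{207825}$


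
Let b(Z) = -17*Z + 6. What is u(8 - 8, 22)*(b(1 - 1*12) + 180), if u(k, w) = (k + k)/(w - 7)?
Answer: 0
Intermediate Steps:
b(Z) = 6 - 17*Z
u(k, w) = 2*k/(-7 + w) (u(k, w) = (2*k)/(-7 + w) = 2*k/(-7 + w))
u(8 - 8, 22)*(b(1 - 1*12) + 180) = (2*(8 - 8)/(-7 + 22))*((6 - 17*(1 - 1*12)) + 180) = (2*0/15)*((6 - 17*(1 - 12)) + 180) = (2*0*(1/15))*((6 - 17*(-11)) + 180) = 0*((6 + 187) + 180) = 0*(193 + 180) = 0*373 = 0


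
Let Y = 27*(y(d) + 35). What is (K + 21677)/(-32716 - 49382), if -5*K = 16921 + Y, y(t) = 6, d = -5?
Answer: -30119/136830 ≈ -0.22012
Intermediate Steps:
Y = 1107 (Y = 27*(6 + 35) = 27*41 = 1107)
K = -18028/5 (K = -(16921 + 1107)/5 = -⅕*18028 = -18028/5 ≈ -3605.6)
(K + 21677)/(-32716 - 49382) = (-18028/5 + 21677)/(-32716 - 49382) = (90357/5)/(-82098) = (90357/5)*(-1/82098) = -30119/136830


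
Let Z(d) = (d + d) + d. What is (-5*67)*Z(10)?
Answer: -10050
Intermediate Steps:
Z(d) = 3*d (Z(d) = 2*d + d = 3*d)
(-5*67)*Z(10) = (-5*67)*(3*10) = -335*30 = -10050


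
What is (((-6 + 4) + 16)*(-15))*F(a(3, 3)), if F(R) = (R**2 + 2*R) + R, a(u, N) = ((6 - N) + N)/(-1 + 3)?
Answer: -3780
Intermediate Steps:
a(u, N) = 3 (a(u, N) = 6/2 = 6*(1/2) = 3)
F(R) = R**2 + 3*R
(((-6 + 4) + 16)*(-15))*F(a(3, 3)) = (((-6 + 4) + 16)*(-15))*(3*(3 + 3)) = ((-2 + 16)*(-15))*(3*6) = (14*(-15))*18 = -210*18 = -3780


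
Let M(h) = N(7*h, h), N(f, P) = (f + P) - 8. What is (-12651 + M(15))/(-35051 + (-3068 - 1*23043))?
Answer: 12539/61162 ≈ 0.20501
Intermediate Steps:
N(f, P) = -8 + P + f (N(f, P) = (P + f) - 8 = -8 + P + f)
M(h) = -8 + 8*h (M(h) = -8 + h + 7*h = -8 + 8*h)
(-12651 + M(15))/(-35051 + (-3068 - 1*23043)) = (-12651 + (-8 + 8*15))/(-35051 + (-3068 - 1*23043)) = (-12651 + (-8 + 120))/(-35051 + (-3068 - 23043)) = (-12651 + 112)/(-35051 - 26111) = -12539/(-61162) = -12539*(-1/61162) = 12539/61162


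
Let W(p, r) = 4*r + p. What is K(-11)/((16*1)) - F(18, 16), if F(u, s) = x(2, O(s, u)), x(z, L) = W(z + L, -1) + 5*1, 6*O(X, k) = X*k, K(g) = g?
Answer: -827/16 ≈ -51.688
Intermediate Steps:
W(p, r) = p + 4*r
O(X, k) = X*k/6 (O(X, k) = (X*k)/6 = X*k/6)
x(z, L) = 1 + L + z (x(z, L) = ((z + L) + 4*(-1)) + 5*1 = ((L + z) - 4) + 5 = (-4 + L + z) + 5 = 1 + L + z)
F(u, s) = 3 + s*u/6 (F(u, s) = 1 + s*u/6 + 2 = 3 + s*u/6)
K(-11)/((16*1)) - F(18, 16) = -11/(16*1) - (3 + (⅙)*16*18) = -11/16 - (3 + 48) = -11*1/16 - 1*51 = -11/16 - 51 = -827/16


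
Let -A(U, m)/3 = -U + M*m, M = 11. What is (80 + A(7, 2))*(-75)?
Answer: -2625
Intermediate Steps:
A(U, m) = -33*m + 3*U (A(U, m) = -3*(-U + 11*m) = -33*m + 3*U)
(80 + A(7, 2))*(-75) = (80 + (-33*2 + 3*7))*(-75) = (80 + (-66 + 21))*(-75) = (80 - 45)*(-75) = 35*(-75) = -2625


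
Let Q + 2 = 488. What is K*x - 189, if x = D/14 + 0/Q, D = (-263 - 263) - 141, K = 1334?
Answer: -446212/7 ≈ -63745.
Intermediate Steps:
Q = 486 (Q = -2 + 488 = 486)
D = -667 (D = -526 - 141 = -667)
x = -667/14 (x = -667/14 + 0/486 = -667*1/14 + 0*(1/486) = -667/14 + 0 = -667/14 ≈ -47.643)
K*x - 189 = 1334*(-667/14) - 189 = -444889/7 - 189 = -446212/7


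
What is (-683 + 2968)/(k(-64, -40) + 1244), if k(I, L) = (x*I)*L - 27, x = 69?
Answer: 2285/177857 ≈ 0.012847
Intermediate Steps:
k(I, L) = -27 + 69*I*L (k(I, L) = (69*I)*L - 27 = 69*I*L - 27 = -27 + 69*I*L)
(-683 + 2968)/(k(-64, -40) + 1244) = (-683 + 2968)/((-27 + 69*(-64)*(-40)) + 1244) = 2285/((-27 + 176640) + 1244) = 2285/(176613 + 1244) = 2285/177857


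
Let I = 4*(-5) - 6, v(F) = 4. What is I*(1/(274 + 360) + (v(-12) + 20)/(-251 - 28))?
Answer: 64727/29481 ≈ 2.1955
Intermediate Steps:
I = -26 (I = -20 - 6 = -26)
I*(1/(274 + 360) + (v(-12) + 20)/(-251 - 28)) = -26*(1/(274 + 360) + (4 + 20)/(-251 - 28)) = -26*(1/634 + 24/(-279)) = -26*(1/634 + 24*(-1/279)) = -26*(1/634 - 8/93) = -26*(-4979/58962) = 64727/29481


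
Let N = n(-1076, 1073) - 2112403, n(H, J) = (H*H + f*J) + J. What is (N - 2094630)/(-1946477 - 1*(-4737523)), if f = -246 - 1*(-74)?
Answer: -1616370/1395523 ≈ -1.1583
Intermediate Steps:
f = -172 (f = -246 + 74 = -172)
n(H, J) = H**2 - 171*J (n(H, J) = (H*H - 172*J) + J = (H**2 - 172*J) + J = H**2 - 171*J)
N = -1138110 (N = ((-1076)**2 - 171*1073) - 2112403 = (1157776 - 183483) - 2112403 = 974293 - 2112403 = -1138110)
(N - 2094630)/(-1946477 - 1*(-4737523)) = (-1138110 - 2094630)/(-1946477 - 1*(-4737523)) = -3232740/(-1946477 + 4737523) = -3232740/2791046 = -3232740*1/2791046 = -1616370/1395523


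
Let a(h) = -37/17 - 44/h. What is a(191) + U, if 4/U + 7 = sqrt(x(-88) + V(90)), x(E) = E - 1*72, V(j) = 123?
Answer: -381503/139621 - 2*I*sqrt(37)/43 ≈ -2.7324 - 0.28292*I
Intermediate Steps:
a(h) = -37/17 - 44/h (a(h) = -37*1/17 - 44/h = -37/17 - 44/h)
x(E) = -72 + E (x(E) = E - 72 = -72 + E)
U = 4/(-7 + I*sqrt(37)) (U = 4/(-7 + sqrt((-72 - 88) + 123)) = 4/(-7 + sqrt(-160 + 123)) = 4/(-7 + sqrt(-37)) = 4/(-7 + I*sqrt(37)) ≈ -0.32558 - 0.28292*I)
a(191) + U = (-37/17 - 44/191) + (-14/43 - 2*I*sqrt(37)/43) = -7815/3247 + (-14/43 - 2*I*sqrt(37)/43) = -381503/139621 - 2*I*sqrt(37)/43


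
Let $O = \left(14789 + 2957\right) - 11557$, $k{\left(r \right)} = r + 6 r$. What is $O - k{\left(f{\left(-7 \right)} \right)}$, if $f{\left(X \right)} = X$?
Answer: $6238$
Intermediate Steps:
$k{\left(r \right)} = 7 r$
$O = 6189$ ($O = 17746 - 11557 = 6189$)
$O - k{\left(f{\left(-7 \right)} \right)} = 6189 - 7 \left(-7\right) = 6189 - -49 = 6189 + 49 = 6238$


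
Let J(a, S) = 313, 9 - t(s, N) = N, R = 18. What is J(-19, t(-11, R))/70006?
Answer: 313/70006 ≈ 0.0044710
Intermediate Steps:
t(s, N) = 9 - N
J(-19, t(-11, R))/70006 = 313/70006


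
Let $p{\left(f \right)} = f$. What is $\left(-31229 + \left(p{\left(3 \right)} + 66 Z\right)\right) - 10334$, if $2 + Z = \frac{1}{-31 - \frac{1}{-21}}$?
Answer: $- \frac{13550593}{325} \approx -41694.0$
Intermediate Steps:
$Z = - \frac{1321}{650}$ ($Z = -2 + \frac{1}{-31 - \frac{1}{-21}} = -2 + \frac{1}{-31 - - \frac{1}{21}} = -2 + \frac{1}{-31 + \frac{1}{21}} = -2 + \frac{1}{- \frac{650}{21}} = -2 - \frac{21}{650} = - \frac{1321}{650} \approx -2.0323$)
$\left(-31229 + \left(p{\left(3 \right)} + 66 Z\right)\right) - 10334 = \left(-31229 + \left(3 + 66 \left(- \frac{1321}{650}\right)\right)\right) - 10334 = \left(-31229 + \left(3 - \frac{43593}{325}\right)\right) - 10334 = \left(-31229 - \frac{42618}{325}\right) - 10334 = - \frac{10192043}{325} - 10334 = - \frac{13550593}{325}$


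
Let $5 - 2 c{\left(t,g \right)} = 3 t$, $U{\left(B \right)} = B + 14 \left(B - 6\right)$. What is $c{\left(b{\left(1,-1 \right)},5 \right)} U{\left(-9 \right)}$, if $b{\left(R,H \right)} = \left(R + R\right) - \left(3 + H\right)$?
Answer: $- \frac{1095}{2} \approx -547.5$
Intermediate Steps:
$U{\left(B \right)} = -84 + 15 B$ ($U{\left(B \right)} = B + 14 \left(-6 + B\right) = B + \left(-84 + 14 B\right) = -84 + 15 B$)
$b{\left(R,H \right)} = -3 - H + 2 R$ ($b{\left(R,H \right)} = 2 R - \left(3 + H\right) = -3 - H + 2 R$)
$c{\left(t,g \right)} = \frac{5}{2} - \frac{3 t}{2}$
$c{\left(b{\left(1,-1 \right)},5 \right)} U{\left(-9 \right)} = \left(\frac{5}{2} - \frac{3 \left(-3 - -1 + 2 \cdot 1\right)}{2}\right) \left(-84 + 15 \left(-9\right)\right) = \left(\frac{5}{2} - \frac{3 \left(-3 + 1 + 2\right)}{2}\right) \left(-84 - 135\right) = \left(\frac{5}{2} - 0\right) \left(-219\right) = \left(\frac{5}{2} + 0\right) \left(-219\right) = \frac{5}{2} \left(-219\right) = - \frac{1095}{2}$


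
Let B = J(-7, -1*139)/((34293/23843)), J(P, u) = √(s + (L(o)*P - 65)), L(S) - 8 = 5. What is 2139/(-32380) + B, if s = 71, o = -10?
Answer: -2139/32380 + 23843*I*√85/34293 ≈ -0.066059 + 6.4101*I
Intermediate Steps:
L(S) = 13 (L(S) = 8 + 5 = 13)
J(P, u) = √(6 + 13*P) (J(P, u) = √(71 + (13*P - 65)) = √(71 + (-65 + 13*P)) = √(6 + 13*P))
B = 23843*I*√85/34293 (B = √(6 + 13*(-7))/((34293/23843)) = √(6 - 91)/((34293*(1/23843))) = √(-85)/(34293/23843) = (I*√85)*(23843/34293) = 23843*I*√85/34293 ≈ 6.4101*I)
2139/(-32380) + B = 2139/(-32380) + 23843*I*√85/34293 = 2139*(-1/32380) + 23843*I*√85/34293 = -2139/32380 + 23843*I*√85/34293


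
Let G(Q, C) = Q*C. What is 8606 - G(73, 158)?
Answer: -2928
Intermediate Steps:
G(Q, C) = C*Q
8606 - G(73, 158) = 8606 - 158*73 = 8606 - 1*11534 = 8606 - 11534 = -2928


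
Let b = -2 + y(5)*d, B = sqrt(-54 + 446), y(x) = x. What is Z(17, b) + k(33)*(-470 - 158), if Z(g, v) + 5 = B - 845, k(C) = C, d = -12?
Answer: -21574 + 14*sqrt(2) ≈ -21554.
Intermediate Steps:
B = 14*sqrt(2) (B = sqrt(392) = 14*sqrt(2) ≈ 19.799)
b = -62 (b = -2 + 5*(-12) = -2 - 60 = -62)
Z(g, v) = -850 + 14*sqrt(2) (Z(g, v) = -5 + (14*sqrt(2) - 845) = -5 + (-845 + 14*sqrt(2)) = -850 + 14*sqrt(2))
Z(17, b) + k(33)*(-470 - 158) = (-850 + 14*sqrt(2)) + 33*(-470 - 158) = (-850 + 14*sqrt(2)) + 33*(-628) = (-850 + 14*sqrt(2)) - 20724 = -21574 + 14*sqrt(2)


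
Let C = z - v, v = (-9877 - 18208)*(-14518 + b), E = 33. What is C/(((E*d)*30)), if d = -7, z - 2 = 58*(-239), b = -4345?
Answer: 105956243/1386 ≈ 76448.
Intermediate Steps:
z = -13860 (z = 2 + 58*(-239) = 2 - 13862 = -13860)
v = 529767355 (v = (-9877 - 18208)*(-14518 - 4345) = -28085*(-18863) = 529767355)
C = -529781215 (C = -13860 - 1*529767355 = -13860 - 529767355 = -529781215)
C/(((E*d)*30)) = -529781215/((33*(-7))*30) = -529781215/((-231*30)) = -529781215/(-6930) = -529781215*(-1/6930) = 105956243/1386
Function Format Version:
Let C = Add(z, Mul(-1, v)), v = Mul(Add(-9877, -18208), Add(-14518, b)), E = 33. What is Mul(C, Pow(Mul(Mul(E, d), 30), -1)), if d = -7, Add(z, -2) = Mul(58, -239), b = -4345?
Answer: Rational(105956243, 1386) ≈ 76448.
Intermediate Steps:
z = -13860 (z = Add(2, Mul(58, -239)) = Add(2, -13862) = -13860)
v = 529767355 (v = Mul(Add(-9877, -18208), Add(-14518, -4345)) = Mul(-28085, -18863) = 529767355)
C = -529781215 (C = Add(-13860, Mul(-1, 529767355)) = Add(-13860, -529767355) = -529781215)
Mul(C, Pow(Mul(Mul(E, d), 30), -1)) = Mul(-529781215, Pow(Mul(Mul(33, -7), 30), -1)) = Mul(-529781215, Pow(Mul(-231, 30), -1)) = Mul(-529781215, Pow(-6930, -1)) = Mul(-529781215, Rational(-1, 6930)) = Rational(105956243, 1386)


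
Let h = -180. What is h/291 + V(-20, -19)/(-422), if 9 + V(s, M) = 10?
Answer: -25417/40934 ≈ -0.62093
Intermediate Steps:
V(s, M) = 1 (V(s, M) = -9 + 10 = 1)
h/291 + V(-20, -19)/(-422) = -180/291 + 1/(-422) = -180*1/291 + 1*(-1/422) = -60/97 - 1/422 = -25417/40934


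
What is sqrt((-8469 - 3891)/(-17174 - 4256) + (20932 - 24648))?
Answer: 2*I*sqrt(4265722934)/2143 ≈ 60.954*I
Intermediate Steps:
sqrt((-8469 - 3891)/(-17174 - 4256) + (20932 - 24648)) = sqrt(-12360/(-21430) - 3716) = sqrt(-12360*(-1/21430) - 3716) = sqrt(1236/2143 - 3716) = sqrt(-7962152/2143) = 2*I*sqrt(4265722934)/2143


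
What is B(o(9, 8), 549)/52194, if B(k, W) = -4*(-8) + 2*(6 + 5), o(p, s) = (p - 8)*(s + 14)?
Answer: 9/8699 ≈ 0.0010346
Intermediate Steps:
o(p, s) = (-8 + p)*(14 + s)
B(k, W) = 54 (B(k, W) = 32 + 2*11 = 32 + 22 = 54)
B(o(9, 8), 549)/52194 = 54/52194 = 54*(1/52194) = 9/8699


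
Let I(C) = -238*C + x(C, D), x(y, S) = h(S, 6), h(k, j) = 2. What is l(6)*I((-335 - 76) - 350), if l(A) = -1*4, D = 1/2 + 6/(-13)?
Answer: -724480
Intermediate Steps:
D = 1/26 (D = 1*(1/2) + 6*(-1/13) = 1/2 - 6/13 = 1/26 ≈ 0.038462)
x(y, S) = 2
l(A) = -4
I(C) = 2 - 238*C (I(C) = -238*C + 2 = 2 - 238*C)
l(6)*I((-335 - 76) - 350) = -4*(2 - 238*((-335 - 76) - 350)) = -4*(2 - 238*(-411 - 350)) = -4*(2 - 238*(-761)) = -4*(2 + 181118) = -4*181120 = -724480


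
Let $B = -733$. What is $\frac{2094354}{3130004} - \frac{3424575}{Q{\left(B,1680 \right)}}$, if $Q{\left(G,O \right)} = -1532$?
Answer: $\frac{2680535499657}{1198791532} \approx 2236.0$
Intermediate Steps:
$\frac{2094354}{3130004} - \frac{3424575}{Q{\left(B,1680 \right)}} = \frac{2094354}{3130004} - \frac{3424575}{-1532} = 2094354 \cdot \frac{1}{3130004} - - \frac{3424575}{1532} = \frac{1047177}{1565002} + \frac{3424575}{1532} = \frac{2680535499657}{1198791532}$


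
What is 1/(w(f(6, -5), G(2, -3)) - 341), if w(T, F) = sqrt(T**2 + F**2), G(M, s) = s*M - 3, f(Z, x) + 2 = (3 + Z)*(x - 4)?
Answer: -341/109311 - sqrt(6970)/109311 ≈ -0.0038833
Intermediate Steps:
f(Z, x) = -2 + (-4 + x)*(3 + Z) (f(Z, x) = -2 + (3 + Z)*(x - 4) = -2 + (3 + Z)*(-4 + x) = -2 + (-4 + x)*(3 + Z))
G(M, s) = -3 + M*s (G(M, s) = M*s - 3 = -3 + M*s)
w(T, F) = sqrt(F**2 + T**2)
1/(w(f(6, -5), G(2, -3)) - 341) = 1/(sqrt((-3 + 2*(-3))**2 + (-14 - 4*6 + 3*(-5) + 6*(-5))**2) - 341) = 1/(sqrt((-3 - 6)**2 + (-14 - 24 - 15 - 30)**2) - 341) = 1/(sqrt((-9)**2 + (-83)**2) - 341) = 1/(sqrt(81 + 6889) - 341) = 1/(sqrt(6970) - 341) = 1/(-341 + sqrt(6970))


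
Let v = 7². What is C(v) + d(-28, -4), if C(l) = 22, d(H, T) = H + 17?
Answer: 11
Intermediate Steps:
d(H, T) = 17 + H
v = 49
C(v) + d(-28, -4) = 22 + (17 - 28) = 22 - 11 = 11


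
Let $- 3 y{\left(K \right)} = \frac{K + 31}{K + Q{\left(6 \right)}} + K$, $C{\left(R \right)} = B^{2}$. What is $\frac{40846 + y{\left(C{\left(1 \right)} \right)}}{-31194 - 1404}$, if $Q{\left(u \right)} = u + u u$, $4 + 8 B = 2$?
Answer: $- \frac{146608951}{117005088} \approx -1.253$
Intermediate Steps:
$B = - \frac{1}{4}$ ($B = - \frac{1}{2} + \frac{1}{8} \cdot 2 = - \frac{1}{2} + \frac{1}{4} = - \frac{1}{4} \approx -0.25$)
$C{\left(R \right)} = \frac{1}{16}$ ($C{\left(R \right)} = \left(- \frac{1}{4}\right)^{2} = \frac{1}{16}$)
$Q{\left(u \right)} = u + u^{2}$
$y{\left(K \right)} = - \frac{K}{3} - \frac{31 + K}{3 \left(42 + K\right)}$ ($y{\left(K \right)} = - \frac{\frac{K + 31}{K + 6 \left(1 + 6\right)} + K}{3} = - \frac{\frac{31 + K}{K + 6 \cdot 7} + K}{3} = - \frac{\frac{31 + K}{K + 42} + K}{3} = - \frac{\frac{31 + K}{42 + K} + K}{3} = - \frac{K + \frac{31 + K}{42 + K}}{3} = - \frac{K}{3} - \frac{31 + K}{3 \left(42 + K\right)}$)
$\frac{40846 + y{\left(C{\left(1 \right)} \right)}}{-31194 - 1404} = \frac{40846 + \frac{-31 - \left(\frac{1}{16}\right)^{2} - \frac{43}{16}}{3 \left(42 + \frac{1}{16}\right)}}{-31194 - 1404} = \frac{40846 + \frac{-31 - \frac{1}{256} - \frac{43}{16}}{3 \cdot \frac{673}{16}}}{-32598} = \left(40846 + \frac{1}{3} \cdot \frac{16}{673} \left(-31 - \frac{1}{256} - \frac{43}{16}\right)\right) \left(- \frac{1}{32598}\right) = \left(40846 + \frac{1}{3} \cdot \frac{16}{673} \left(- \frac{8625}{256}\right)\right) \left(- \frac{1}{32598}\right) = \left(40846 - \frac{2875}{10768}\right) \left(- \frac{1}{32598}\right) = \frac{439826853}{10768} \left(- \frac{1}{32598}\right) = - \frac{146608951}{117005088}$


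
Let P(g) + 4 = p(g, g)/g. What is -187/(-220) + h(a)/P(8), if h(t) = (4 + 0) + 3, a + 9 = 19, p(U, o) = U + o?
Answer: -53/20 ≈ -2.6500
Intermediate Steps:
P(g) = -2 (P(g) = -4 + (g + g)/g = -4 + (2*g)/g = -4 + 2 = -2)
a = 10 (a = -9 + 19 = 10)
h(t) = 7 (h(t) = 4 + 3 = 7)
-187/(-220) + h(a)/P(8) = -187/(-220) + 7/(-2) = -187*(-1/220) + 7*(-½) = 17/20 - 7/2 = -53/20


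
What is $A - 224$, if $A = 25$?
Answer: $-199$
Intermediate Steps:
$A - 224 = 25 - 224 = -199$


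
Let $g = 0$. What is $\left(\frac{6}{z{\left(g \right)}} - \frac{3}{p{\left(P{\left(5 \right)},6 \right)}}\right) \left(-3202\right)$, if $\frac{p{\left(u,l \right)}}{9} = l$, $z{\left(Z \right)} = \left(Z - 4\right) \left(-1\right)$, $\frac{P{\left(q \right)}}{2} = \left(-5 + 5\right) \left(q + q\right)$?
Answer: $- \frac{41626}{9} \approx -4625.1$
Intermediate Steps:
$P{\left(q \right)} = 0$ ($P{\left(q \right)} = 2 \left(-5 + 5\right) \left(q + q\right) = 2 \cdot 0 \cdot 2 q = 2 \cdot 0 = 0$)
$z{\left(Z \right)} = 4 - Z$ ($z{\left(Z \right)} = \left(-4 + Z\right) \left(-1\right) = 4 - Z$)
$p{\left(u,l \right)} = 9 l$
$\left(\frac{6}{z{\left(g \right)}} - \frac{3}{p{\left(P{\left(5 \right)},6 \right)}}\right) \left(-3202\right) = \left(\frac{6}{4 - 0} - \frac{3}{9 \cdot 6}\right) \left(-3202\right) = \left(\frac{6}{4 + 0} - \frac{3}{54}\right) \left(-3202\right) = \left(\frac{6}{4} - \frac{1}{18}\right) \left(-3202\right) = \left(6 \cdot \frac{1}{4} - \frac{1}{18}\right) \left(-3202\right) = \left(\frac{3}{2} - \frac{1}{18}\right) \left(-3202\right) = \frac{13}{9} \left(-3202\right) = - \frac{41626}{9}$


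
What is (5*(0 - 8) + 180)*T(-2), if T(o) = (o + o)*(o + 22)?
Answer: -11200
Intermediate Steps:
T(o) = 2*o*(22 + o) (T(o) = (2*o)*(22 + o) = 2*o*(22 + o))
(5*(0 - 8) + 180)*T(-2) = (5*(0 - 8) + 180)*(2*(-2)*(22 - 2)) = (5*(-8) + 180)*(2*(-2)*20) = (-40 + 180)*(-80) = 140*(-80) = -11200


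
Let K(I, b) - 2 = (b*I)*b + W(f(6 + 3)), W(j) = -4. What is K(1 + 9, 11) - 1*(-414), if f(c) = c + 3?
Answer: 1622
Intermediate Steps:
f(c) = 3 + c
K(I, b) = -2 + I*b**2 (K(I, b) = 2 + ((b*I)*b - 4) = 2 + ((I*b)*b - 4) = 2 + (I*b**2 - 4) = 2 + (-4 + I*b**2) = -2 + I*b**2)
K(1 + 9, 11) - 1*(-414) = (-2 + (1 + 9)*11**2) - 1*(-414) = (-2 + 10*121) + 414 = (-2 + 1210) + 414 = 1208 + 414 = 1622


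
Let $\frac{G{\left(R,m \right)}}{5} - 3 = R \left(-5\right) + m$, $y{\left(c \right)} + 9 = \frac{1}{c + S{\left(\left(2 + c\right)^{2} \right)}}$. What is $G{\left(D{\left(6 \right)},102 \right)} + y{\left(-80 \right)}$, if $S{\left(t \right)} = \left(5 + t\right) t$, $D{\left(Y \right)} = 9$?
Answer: $\frac{10780210237}{37045396} \approx 291.0$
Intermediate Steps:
$S{\left(t \right)} = t \left(5 + t\right)$
$y{\left(c \right)} = -9 + \frac{1}{c + \left(2 + c\right)^{2} \left(5 + \left(2 + c\right)^{2}\right)}$
$G{\left(R,m \right)} = 15 - 25 R + 5 m$ ($G{\left(R,m \right)} = 15 + 5 \left(R \left(-5\right) + m\right) = 15 + 5 \left(- 5 R + m\right) = 15 + 5 \left(m - 5 R\right) = 15 - \left(- 5 m + 25 R\right) = 15 - 25 R + 5 m$)
$G{\left(D{\left(6 \right)},102 \right)} + y{\left(-80 \right)} = \left(15 - 225 + 5 \cdot 102\right) + \frac{1 - -720 - 9 \left(2 - 80\right)^{2} \left(5 + \left(2 - 80\right)^{2}\right)}{-80 + \left(2 - 80\right)^{2} \left(5 + \left(2 - 80\right)^{2}\right)} = \left(15 - 225 + 510\right) + \frac{1 + 720 - 9 \left(-78\right)^{2} \left(5 + \left(-78\right)^{2}\right)}{-80 + \left(-78\right)^{2} \left(5 + \left(-78\right)^{2}\right)} = 300 + \frac{1 + 720 - 54756 \left(5 + 6084\right)}{-80 + 6084 \left(5 + 6084\right)} = 300 + \frac{1 + 720 - 54756 \cdot 6089}{-80 + 6084 \cdot 6089} = 300 + \frac{1 + 720 - 333409284}{-80 + 37045476} = 300 + \frac{1}{37045396} \left(-333408563\right) = 300 - \frac{333408563}{37045396} = \frac{10780210237}{37045396}$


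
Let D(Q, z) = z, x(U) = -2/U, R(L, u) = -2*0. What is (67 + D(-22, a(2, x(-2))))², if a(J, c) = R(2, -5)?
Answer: 4489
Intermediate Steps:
R(L, u) = 0
a(J, c) = 0
(67 + D(-22, a(2, x(-2))))² = (67 + 0)² = 67² = 4489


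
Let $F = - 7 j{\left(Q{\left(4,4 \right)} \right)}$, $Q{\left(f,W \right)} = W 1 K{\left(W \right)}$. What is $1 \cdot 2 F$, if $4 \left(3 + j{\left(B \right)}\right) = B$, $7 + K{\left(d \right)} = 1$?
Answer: $126$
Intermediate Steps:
$K{\left(d \right)} = -6$ ($K{\left(d \right)} = -7 + 1 = -6$)
$Q{\left(f,W \right)} = - 6 W$ ($Q{\left(f,W \right)} = W 1 \left(-6\right) = W \left(-6\right) = - 6 W$)
$j{\left(B \right)} = -3 + \frac{B}{4}$
$F = 63$ ($F = - 7 \left(-3 + \frac{\left(-6\right) 4}{4}\right) = - 7 \left(-3 + \frac{1}{4} \left(-24\right)\right) = - 7 \left(-3 - 6\right) = \left(-7\right) \left(-9\right) = 63$)
$1 \cdot 2 F = 1 \cdot 2 \cdot 63 = 2 \cdot 63 = 126$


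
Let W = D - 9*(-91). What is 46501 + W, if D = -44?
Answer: 47276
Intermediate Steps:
W = 775 (W = -44 - 9*(-91) = -44 + 819 = 775)
46501 + W = 46501 + 775 = 47276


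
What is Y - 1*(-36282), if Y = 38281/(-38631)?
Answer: 1401571661/38631 ≈ 36281.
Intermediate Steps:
Y = -38281/38631 (Y = 38281*(-1/38631) = -38281/38631 ≈ -0.99094)
Y - 1*(-36282) = -38281/38631 - 1*(-36282) = -38281/38631 + 36282 = 1401571661/38631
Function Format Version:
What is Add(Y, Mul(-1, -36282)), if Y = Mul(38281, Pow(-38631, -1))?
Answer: Rational(1401571661, 38631) ≈ 36281.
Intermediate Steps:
Y = Rational(-38281, 38631) (Y = Mul(38281, Rational(-1, 38631)) = Rational(-38281, 38631) ≈ -0.99094)
Add(Y, Mul(-1, -36282)) = Add(Rational(-38281, 38631), Mul(-1, -36282)) = Add(Rational(-38281, 38631), 36282) = Rational(1401571661, 38631)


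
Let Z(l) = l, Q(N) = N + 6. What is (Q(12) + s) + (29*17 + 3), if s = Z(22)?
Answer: 536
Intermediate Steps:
Q(N) = 6 + N
s = 22
(Q(12) + s) + (29*17 + 3) = ((6 + 12) + 22) + (29*17 + 3) = (18 + 22) + (493 + 3) = 40 + 496 = 536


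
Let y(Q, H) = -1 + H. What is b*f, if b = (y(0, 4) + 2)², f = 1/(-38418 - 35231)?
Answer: -25/73649 ≈ -0.00033945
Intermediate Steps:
f = -1/73649 (f = 1/(-73649) = -1/73649 ≈ -1.3578e-5)
b = 25 (b = ((-1 + 4) + 2)² = (3 + 2)² = 5² = 25)
b*f = 25*(-1/73649) = -25/73649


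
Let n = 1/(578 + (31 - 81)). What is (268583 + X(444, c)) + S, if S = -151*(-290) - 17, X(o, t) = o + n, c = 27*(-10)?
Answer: 165158401/528 ≈ 3.1280e+5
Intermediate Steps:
c = -270
n = 1/528 (n = 1/(578 - 50) = 1/528 ≈ 0.0018939)
X(o, t) = 1/528 + o (X(o, t) = o + 1/528 = 1/528 + o)
S = 43773 (S = 43790 - 17 = 43773)
(268583 + X(444, c)) + S = (268583 + (1/528 + 444)) + 43773 = (268583 + 234433/528) + 43773 = 142046257/528 + 43773 = 165158401/528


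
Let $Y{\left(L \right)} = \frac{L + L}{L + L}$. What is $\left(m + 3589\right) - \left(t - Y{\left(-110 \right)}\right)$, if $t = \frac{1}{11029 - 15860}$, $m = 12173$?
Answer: $\frac{76151054}{4831} \approx 15763.0$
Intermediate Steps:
$Y{\left(L \right)} = 1$ ($Y{\left(L \right)} = \frac{2 L}{2 L} = 2 L \frac{1}{2 L} = 1$)
$t = - \frac{1}{4831}$ ($t = \frac{1}{-4831} = - \frac{1}{4831} \approx -0.000207$)
$\left(m + 3589\right) - \left(t - Y{\left(-110 \right)}\right) = \left(12173 + 3589\right) + \left(1 - - \frac{1}{4831}\right) = 15762 + \left(1 + \frac{1}{4831}\right) = 15762 + \frac{4832}{4831} = \frac{76151054}{4831}$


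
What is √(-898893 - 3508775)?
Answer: 2*I*√1101917 ≈ 2099.4*I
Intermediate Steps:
√(-898893 - 3508775) = √(-4407668) = 2*I*√1101917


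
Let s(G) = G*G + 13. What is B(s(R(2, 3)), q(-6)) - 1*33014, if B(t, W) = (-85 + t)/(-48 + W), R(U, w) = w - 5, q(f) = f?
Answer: -891344/27 ≈ -33013.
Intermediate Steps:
R(U, w) = -5 + w
s(G) = 13 + G² (s(G) = G² + 13 = 13 + G²)
B(t, W) = (-85 + t)/(-48 + W)
B(s(R(2, 3)), q(-6)) - 1*33014 = (-85 + (13 + (-5 + 3)²))/(-48 - 6) - 1*33014 = (-85 + (13 + (-2)²))/(-54) - 33014 = -(-85 + (13 + 4))/54 - 33014 = -(-85 + 17)/54 - 33014 = -1/54*(-68) - 33014 = 34/27 - 33014 = -891344/27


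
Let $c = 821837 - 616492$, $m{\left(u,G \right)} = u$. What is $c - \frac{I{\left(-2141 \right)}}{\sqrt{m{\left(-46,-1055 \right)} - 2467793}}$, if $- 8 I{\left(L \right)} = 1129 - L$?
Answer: $205345 - \frac{545 i \sqrt{2467839}}{3290452} \approx 2.0535 \cdot 10^{5} - 0.2602 i$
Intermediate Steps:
$I{\left(L \right)} = - \frac{1129}{8} + \frac{L}{8}$ ($I{\left(L \right)} = - \frac{1129 - L}{8} = - \frac{1129}{8} + \frac{L}{8}$)
$c = 205345$ ($c = 821837 - 616492 = 205345$)
$c - \frac{I{\left(-2141 \right)}}{\sqrt{m{\left(-46,-1055 \right)} - 2467793}} = 205345 - \frac{- \frac{1129}{8} + \frac{1}{8} \left(-2141\right)}{\sqrt{-46 - 2467793}} = 205345 - \frac{- \frac{1129}{8} - \frac{2141}{8}}{\sqrt{-2467839}} = 205345 - - \frac{1635}{4 i \sqrt{2467839}} = 205345 - - \frac{1635 \left(- \frac{i \sqrt{2467839}}{2467839}\right)}{4} = 205345 - \frac{545 i \sqrt{2467839}}{3290452}$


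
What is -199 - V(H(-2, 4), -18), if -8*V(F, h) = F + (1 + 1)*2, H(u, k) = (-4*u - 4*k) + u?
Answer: -799/4 ≈ -199.75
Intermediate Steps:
H(u, k) = -4*k - 3*u (H(u, k) = (-4*k - 4*u) + u = -4*k - 3*u)
V(F, h) = -1/2 - F/8 (V(F, h) = -(F + (1 + 1)*2)/8 = -(F + 2*2)/8 = -(F + 4)/8 = -(4 + F)/8 = -1/2 - F/8)
-199 - V(H(-2, 4), -18) = -199 - (-1/2 - (-4*4 - 3*(-2))/8) = -199 - (-1/2 - (-16 + 6)/8) = -199 - (-1/2 - 1/8*(-10)) = -199 - (-1/2 + 5/4) = -199 - 1*3/4 = -199 - 3/4 = -799/4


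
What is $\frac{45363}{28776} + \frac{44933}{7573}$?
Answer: $\frac{545508669}{72640216} \approx 7.5097$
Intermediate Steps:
$\frac{45363}{28776} + \frac{44933}{7573} = 45363 \cdot \frac{1}{28776} + 44933 \cdot \frac{1}{7573} = \frac{15121}{9592} + \frac{44933}{7573} = \frac{545508669}{72640216}$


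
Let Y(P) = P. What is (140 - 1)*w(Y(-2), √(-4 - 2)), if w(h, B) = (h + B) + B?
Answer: -278 + 278*I*√6 ≈ -278.0 + 680.96*I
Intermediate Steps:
w(h, B) = h + 2*B (w(h, B) = (B + h) + B = h + 2*B)
(140 - 1)*w(Y(-2), √(-4 - 2)) = (140 - 1)*(-2 + 2*√(-4 - 2)) = 139*(-2 + 2*√(-6)) = 139*(-2 + 2*(I*√6)) = 139*(-2 + 2*I*√6) = -278 + 278*I*√6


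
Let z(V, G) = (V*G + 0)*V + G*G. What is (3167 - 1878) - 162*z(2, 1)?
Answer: 479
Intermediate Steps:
z(V, G) = G² + G*V² (z(V, G) = (G*V + 0)*V + G² = (G*V)*V + G² = G*V² + G² = G² + G*V²)
(3167 - 1878) - 162*z(2, 1) = (3167 - 1878) - 162*(1 + 2²) = 1289 - 162*(1 + 4) = 1289 - 162*5 = 1289 - 810 = 479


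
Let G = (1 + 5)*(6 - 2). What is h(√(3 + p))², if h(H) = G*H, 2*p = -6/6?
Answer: 1440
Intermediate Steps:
p = -½ (p = (-6/6)/2 = (-6*⅙)/2 = (½)*(-1) = -½ ≈ -0.50000)
G = 24 (G = 6*4 = 24)
h(H) = 24*H
h(√(3 + p))² = (24*√(3 - ½))² = (24*√(5/2))² = (24*(√10/2))² = (12*√10)² = 1440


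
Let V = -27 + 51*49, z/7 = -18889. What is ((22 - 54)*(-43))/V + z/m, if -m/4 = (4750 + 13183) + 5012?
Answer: 4357159/2181540 ≈ 1.9973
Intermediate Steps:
z = -132223 (z = 7*(-18889) = -132223)
V = 2472 (V = -27 + 2499 = 2472)
m = -91780 (m = -4*((4750 + 13183) + 5012) = -4*(17933 + 5012) = -4*22945 = -91780)
((22 - 54)*(-43))/V + z/m = ((22 - 54)*(-43))/2472 - 132223/(-91780) = -32*(-43)*(1/2472) - 132223*(-1/91780) = 1376*(1/2472) + 10171/7060 = 172/309 + 10171/7060 = 4357159/2181540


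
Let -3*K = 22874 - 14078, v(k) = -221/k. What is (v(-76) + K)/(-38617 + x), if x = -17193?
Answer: 222611/4241560 ≈ 0.052483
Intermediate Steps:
K = -2932 (K = -(22874 - 14078)/3 = -⅓*8796 = -2932)
(v(-76) + K)/(-38617 + x) = (-221/(-76) - 2932)/(-38617 - 17193) = (-221*(-1/76) - 2932)/(-55810) = (221/76 - 2932)*(-1/55810) = -222611/76*(-1/55810) = 222611/4241560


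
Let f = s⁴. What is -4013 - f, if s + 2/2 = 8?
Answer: -6414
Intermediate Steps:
s = 7 (s = -1 + 8 = 7)
f = 2401 (f = 7⁴ = 2401)
-4013 - f = -4013 - 1*2401 = -4013 - 2401 = -6414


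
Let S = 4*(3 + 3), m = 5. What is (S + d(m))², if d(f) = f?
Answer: 841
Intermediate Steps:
S = 24 (S = 4*6 = 24)
(S + d(m))² = (24 + 5)² = 29² = 841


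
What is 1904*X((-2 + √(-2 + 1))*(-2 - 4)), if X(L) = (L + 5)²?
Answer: 481712 - 388416*I ≈ 4.8171e+5 - 3.8842e+5*I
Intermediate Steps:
X(L) = (5 + L)²
1904*X((-2 + √(-2 + 1))*(-2 - 4)) = 1904*(5 + (-2 + √(-2 + 1))*(-2 - 4))² = 1904*(5 + (-2 + √(-1))*(-6))² = 1904*(5 + (-2 + I)*(-6))² = 1904*(5 + (12 - 6*I))² = 1904*(17 - 6*I)²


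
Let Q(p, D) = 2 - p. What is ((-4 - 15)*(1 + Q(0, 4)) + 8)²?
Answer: 2401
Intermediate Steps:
((-4 - 15)*(1 + Q(0, 4)) + 8)² = ((-4 - 15)*(1 + (2 - 1*0)) + 8)² = (-19*(1 + (2 + 0)) + 8)² = (-19*(1 + 2) + 8)² = (-19*3 + 8)² = (-57 + 8)² = (-49)² = 2401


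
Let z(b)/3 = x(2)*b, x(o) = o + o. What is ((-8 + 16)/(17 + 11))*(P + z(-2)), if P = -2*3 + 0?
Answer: -60/7 ≈ -8.5714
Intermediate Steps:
x(o) = 2*o
z(b) = 12*b (z(b) = 3*((2*2)*b) = 3*(4*b) = 12*b)
P = -6 (P = -6 + 0 = -6)
((-8 + 16)/(17 + 11))*(P + z(-2)) = ((-8 + 16)/(17 + 11))*(-6 + 12*(-2)) = (8/28)*(-6 - 24) = (8*(1/28))*(-30) = (2/7)*(-30) = -60/7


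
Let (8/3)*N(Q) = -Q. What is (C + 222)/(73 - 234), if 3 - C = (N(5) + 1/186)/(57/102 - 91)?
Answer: -257353853/184167900 ≈ -1.3974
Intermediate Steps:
N(Q) = -3*Q/8 (N(Q) = 3*(-Q)/8 = -3*Q/8)
C = 3408053/1143900 (C = 3 - (-3/8*5 + 1/186)/(57/102 - 91) = 3 - (-15/8 + 1/186)/(57*(1/102) - 91) = 3 - (-1391)/(744*(19/34 - 91)) = 3 - (-1391)/(744*(-3075/34)) = 3 - (-1391)*(-34)/(744*3075) = 3 - 1*23647/1143900 = 3 - 23647/1143900 = 3408053/1143900 ≈ 2.9793)
(C + 222)/(73 - 234) = (3408053/1143900 + 222)/(73 - 234) = (257353853/1143900)/(-161) = (257353853/1143900)*(-1/161) = -257353853/184167900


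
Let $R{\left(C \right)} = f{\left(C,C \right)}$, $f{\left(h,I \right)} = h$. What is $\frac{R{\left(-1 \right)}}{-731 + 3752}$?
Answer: $- \frac{1}{3021} \approx -0.00033102$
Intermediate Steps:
$R{\left(C \right)} = C$
$\frac{R{\left(-1 \right)}}{-731 + 3752} = \frac{1}{-731 + 3752} \left(-1\right) = \frac{1}{3021} \left(-1\right) = - \frac{1}{3021}$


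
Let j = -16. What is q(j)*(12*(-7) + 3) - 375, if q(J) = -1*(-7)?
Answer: -942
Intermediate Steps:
q(J) = 7
q(j)*(12*(-7) + 3) - 375 = 7*(12*(-7) + 3) - 375 = 7*(-84 + 3) - 375 = 7*(-81) - 375 = -567 - 375 = -942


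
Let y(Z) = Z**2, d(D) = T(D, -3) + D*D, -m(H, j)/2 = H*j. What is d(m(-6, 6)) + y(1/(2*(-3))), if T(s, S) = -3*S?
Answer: 186949/36 ≈ 5193.0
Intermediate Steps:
m(H, j) = -2*H*j
d(D) = 9 + D**2 (d(D) = -3*(-3) + D*D = 9 + D**2)
d(m(-6, 6)) + y(1/(2*(-3))) = (9 + (-2*(-6)*6)**2) + (1/(2*(-3)))**2 = (9 + 72**2) + (1/(-6))**2 = (9 + 5184) + (-1/6)**2 = 5193 + 1/36 = 186949/36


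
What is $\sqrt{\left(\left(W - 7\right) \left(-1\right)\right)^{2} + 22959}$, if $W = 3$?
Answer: $5 \sqrt{919} \approx 151.57$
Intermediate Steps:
$\sqrt{\left(\left(W - 7\right) \left(-1\right)\right)^{2} + 22959} = \sqrt{\left(\left(3 - 7\right) \left(-1\right)\right)^{2} + 22959} = \sqrt{\left(\left(-4\right) \left(-1\right)\right)^{2} + 22959} = \sqrt{4^{2} + 22959} = \sqrt{16 + 22959} = \sqrt{22975} = 5 \sqrt{919}$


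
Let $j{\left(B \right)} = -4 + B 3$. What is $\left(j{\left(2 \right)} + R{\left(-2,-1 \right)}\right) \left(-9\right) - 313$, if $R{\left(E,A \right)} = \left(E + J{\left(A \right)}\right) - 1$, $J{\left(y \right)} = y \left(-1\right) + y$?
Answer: $-304$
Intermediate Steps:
$j{\left(B \right)} = -4 + 3 B$
$J{\left(y \right)} = 0$ ($J{\left(y \right)} = - y + y = 0$)
$R{\left(E,A \right)} = -1 + E$ ($R{\left(E,A \right)} = \left(E + 0\right) - 1 = E - 1 = -1 + E$)
$\left(j{\left(2 \right)} + R{\left(-2,-1 \right)}\right) \left(-9\right) - 313 = \left(\left(-4 + 3 \cdot 2\right) - 3\right) \left(-9\right) - 313 = \left(\left(-4 + 6\right) - 3\right) \left(-9\right) - 313 = \left(2 - 3\right) \left(-9\right) - 313 = \left(-1\right) \left(-9\right) - 313 = 9 - 313 = -304$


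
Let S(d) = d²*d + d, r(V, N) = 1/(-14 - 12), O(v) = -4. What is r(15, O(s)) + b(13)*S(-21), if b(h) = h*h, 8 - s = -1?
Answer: -40785109/26 ≈ -1.5687e+6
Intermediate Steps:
s = 9 (s = 8 - 1*(-1) = 8 + 1 = 9)
r(V, N) = -1/26 (r(V, N) = 1/(-26) = -1/26)
b(h) = h²
S(d) = d + d³ (S(d) = d³ + d = d + d³)
r(15, O(s)) + b(13)*S(-21) = -1/26 + 13²*(-21 + (-21)³) = -1/26 + 169*(-21 - 9261) = -1/26 + 169*(-9282) = -1/26 - 1568658 = -40785109/26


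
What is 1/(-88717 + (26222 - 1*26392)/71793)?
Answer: -71793/6369259751 ≈ -1.1272e-5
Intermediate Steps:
1/(-88717 + (26222 - 1*26392)/71793) = 1/(-88717 + (26222 - 26392)*(1/71793)) = 1/(-88717 - 170*1/71793) = 1/(-88717 - 170/71793) = 1/(-6369259751/71793) = -71793/6369259751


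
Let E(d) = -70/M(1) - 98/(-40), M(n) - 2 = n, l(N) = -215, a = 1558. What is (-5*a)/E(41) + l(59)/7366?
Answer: 3442599005/9229598 ≈ 373.00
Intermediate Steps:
M(n) = 2 + n
E(d) = -1253/60 (E(d) = -70/(2 + 1) - 98/(-40) = -70/3 - 98*(-1/40) = -70*⅓ + 49/20 = -70/3 + 49/20 = -1253/60)
(-5*a)/E(41) + l(59)/7366 = (-5*1558)/(-1253/60) - 215/7366 = -7790*(-60/1253) - 215*1/7366 = 467400/1253 - 215/7366 = 3442599005/9229598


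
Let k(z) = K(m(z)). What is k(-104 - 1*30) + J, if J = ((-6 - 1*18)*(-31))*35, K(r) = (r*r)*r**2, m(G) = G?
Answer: 322443976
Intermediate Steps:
K(r) = r**4 (K(r) = r**2*r**2 = r**4)
k(z) = z**4
J = 26040 (J = ((-6 - 18)*(-31))*35 = -24*(-31)*35 = 744*35 = 26040)
k(-104 - 1*30) + J = (-104 - 1*30)**4 + 26040 = (-104 - 30)**4 + 26040 = (-134)**4 + 26040 = 322417936 + 26040 = 322443976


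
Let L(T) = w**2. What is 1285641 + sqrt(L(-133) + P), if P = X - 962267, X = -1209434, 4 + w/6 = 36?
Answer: 1285641 + I*sqrt(2134837) ≈ 1.2856e+6 + 1461.1*I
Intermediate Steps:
w = 192 (w = -24 + 6*36 = -24 + 216 = 192)
L(T) = 36864 (L(T) = 192**2 = 36864)
P = -2171701 (P = -1209434 - 962267 = -2171701)
1285641 + sqrt(L(-133) + P) = 1285641 + sqrt(36864 - 2171701) = 1285641 + sqrt(-2134837) = 1285641 + I*sqrt(2134837)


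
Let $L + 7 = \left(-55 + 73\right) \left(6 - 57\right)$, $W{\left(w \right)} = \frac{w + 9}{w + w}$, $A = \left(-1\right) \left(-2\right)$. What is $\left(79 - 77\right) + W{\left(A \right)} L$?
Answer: $- \frac{10167}{4} \approx -2541.8$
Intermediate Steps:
$A = 2$
$W{\left(w \right)} = \frac{9 + w}{2 w}$
$L = -925$ ($L = -7 + \left(-55 + 73\right) \left(6 - 57\right) = -7 + 18 \left(-51\right) = -7 - 918 = -925$)
$\left(79 - 77\right) + W{\left(A \right)} L = \left(79 - 77\right) + \frac{9 + 2}{2 \cdot 2} \left(-925\right) = 2 + \frac{1}{2} \cdot \frac{1}{2} \cdot 11 \left(-925\right) = 2 + \frac{11}{4} \left(-925\right) = 2 - \frac{10175}{4} = - \frac{10167}{4}$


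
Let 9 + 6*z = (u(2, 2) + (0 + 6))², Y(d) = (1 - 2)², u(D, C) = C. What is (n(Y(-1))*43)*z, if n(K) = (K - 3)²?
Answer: 4730/3 ≈ 1576.7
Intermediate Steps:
Y(d) = 1 (Y(d) = (-1)² = 1)
z = 55/6 (z = -3/2 + (2 + (0 + 6))²/6 = -3/2 + (2 + 6)²/6 = -3/2 + (⅙)*8² = -3/2 + (⅙)*64 = -3/2 + 32/3 = 55/6 ≈ 9.1667)
n(K) = (-3 + K)²
(n(Y(-1))*43)*z = ((-3 + 1)²*43)*(55/6) = ((-2)²*43)*(55/6) = (4*43)*(55/6) = 172*(55/6) = 4730/3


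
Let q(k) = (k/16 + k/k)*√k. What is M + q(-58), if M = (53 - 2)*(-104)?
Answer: -5304 - 21*I*√58/8 ≈ -5304.0 - 19.991*I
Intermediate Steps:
M = -5304 (M = 51*(-104) = -5304)
q(k) = √k*(1 + k/16) (q(k) = (k*(1/16) + 1)*√k = (k/16 + 1)*√k = (1 + k/16)*√k = √k*(1 + k/16))
M + q(-58) = -5304 + √(-58)*(16 - 58)/16 = -5304 + (1/16)*(I*√58)*(-42) = -5304 - 21*I*√58/8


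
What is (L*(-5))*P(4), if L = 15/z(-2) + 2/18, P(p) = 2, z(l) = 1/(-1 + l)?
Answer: 4040/9 ≈ 448.89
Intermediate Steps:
L = -404/9 (L = 15/(1/(-1 - 2)) + 2/18 = 15/(1/(-3)) + 2*(1/18) = 15/(-1/3) + 1/9 = 15*(-3) + 1/9 = -45 + 1/9 = -404/9 ≈ -44.889)
(L*(-5))*P(4) = -404/9*(-5)*2 = (2020/9)*2 = 4040/9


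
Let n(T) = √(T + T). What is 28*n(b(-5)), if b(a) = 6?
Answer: 56*√3 ≈ 96.995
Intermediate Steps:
n(T) = √2*√T (n(T) = √(2*T) = √2*√T)
28*n(b(-5)) = 28*(√2*√6) = 28*(2*√3) = 56*√3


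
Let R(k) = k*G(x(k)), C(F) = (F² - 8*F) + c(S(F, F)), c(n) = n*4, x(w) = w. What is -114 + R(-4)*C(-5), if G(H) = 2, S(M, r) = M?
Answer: -474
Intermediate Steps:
c(n) = 4*n
C(F) = F² - 4*F (C(F) = (F² - 8*F) + 4*F = F² - 4*F)
R(k) = 2*k (R(k) = k*2 = 2*k)
-114 + R(-4)*C(-5) = -114 + (2*(-4))*(-5*(-4 - 5)) = -114 - (-40)*(-9) = -114 - 8*45 = -114 - 360 = -474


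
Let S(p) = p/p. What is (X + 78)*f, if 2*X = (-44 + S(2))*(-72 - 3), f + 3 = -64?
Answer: -226527/2 ≈ -1.1326e+5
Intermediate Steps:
f = -67 (f = -3 - 64 = -67)
S(p) = 1
X = 3225/2 (X = ((-44 + 1)*(-72 - 3))/2 = (-43*(-75))/2 = (½)*3225 = 3225/2 ≈ 1612.5)
(X + 78)*f = (3225/2 + 78)*(-67) = (3381/2)*(-67) = -226527/2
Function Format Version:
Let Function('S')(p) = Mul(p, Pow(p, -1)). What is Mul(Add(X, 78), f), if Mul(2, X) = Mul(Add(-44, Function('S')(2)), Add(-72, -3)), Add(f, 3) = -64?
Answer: Rational(-226527, 2) ≈ -1.1326e+5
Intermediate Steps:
f = -67 (f = Add(-3, -64) = -67)
Function('S')(p) = 1
X = Rational(3225, 2) (X = Mul(Rational(1, 2), Mul(Add(-44, 1), Add(-72, -3))) = Mul(Rational(1, 2), Mul(-43, -75)) = Mul(Rational(1, 2), 3225) = Rational(3225, 2) ≈ 1612.5)
Mul(Add(X, 78), f) = Mul(Add(Rational(3225, 2), 78), -67) = Mul(Rational(3381, 2), -67) = Rational(-226527, 2)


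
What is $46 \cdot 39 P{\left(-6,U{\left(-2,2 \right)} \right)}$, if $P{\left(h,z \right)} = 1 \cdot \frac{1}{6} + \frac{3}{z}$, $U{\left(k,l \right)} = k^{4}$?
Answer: $\frac{5083}{8} \approx 635.38$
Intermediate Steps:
$P{\left(h,z \right)} = \frac{1}{6} + \frac{3}{z}$ ($P{\left(h,z \right)} = 1 \cdot \frac{1}{6} + \frac{3}{z} = \frac{1}{6} + \frac{3}{z}$)
$46 \cdot 39 P{\left(-6,U{\left(-2,2 \right)} \right)} = 46 \cdot 39 \frac{18 + \left(-2\right)^{4}}{6 \left(-2\right)^{4}} = 1794 \frac{18 + 16}{6 \cdot 16} = 1794 \cdot \frac{1}{6} \cdot \frac{1}{16} \cdot 34 = 1794 \cdot \frac{17}{48} = \frac{5083}{8}$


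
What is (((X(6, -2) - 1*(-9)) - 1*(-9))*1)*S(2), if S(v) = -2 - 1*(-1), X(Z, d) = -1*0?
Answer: -18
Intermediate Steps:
X(Z, d) = 0
S(v) = -1 (S(v) = -2 + 1 = -1)
(((X(6, -2) - 1*(-9)) - 1*(-9))*1)*S(2) = (((0 - 1*(-9)) - 1*(-9))*1)*(-1) = (((0 + 9) + 9)*1)*(-1) = ((9 + 9)*1)*(-1) = (18*1)*(-1) = 18*(-1) = -18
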